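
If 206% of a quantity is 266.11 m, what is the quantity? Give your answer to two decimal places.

129.18 m

266.11 m ÷ 2.06 ≈ 129.18 m.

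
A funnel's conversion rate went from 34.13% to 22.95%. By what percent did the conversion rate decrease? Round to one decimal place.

32.8%

The change is 22.95 − 34.13 = -11.18 percentage points.
Relative to the original 34.13%, that is -11.18 ÷ 34.13 ≈ -32.8%.
So the conversion rate fell by 32.8%.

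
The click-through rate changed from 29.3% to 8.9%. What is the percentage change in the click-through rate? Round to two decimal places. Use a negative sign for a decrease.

The change is 8.9 − 29.3 = -20.4 percentage points.
Relative to the original 29.3%, that is -20.4 ÷ 29.3 ≈ -69.62%.

-69.62%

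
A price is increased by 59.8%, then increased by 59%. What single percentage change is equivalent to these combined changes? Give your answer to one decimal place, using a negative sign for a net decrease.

154.1%

The combined multiplier is 1.598 × 1.59 = 2.54082.
That corresponds to an increase of 154.1%.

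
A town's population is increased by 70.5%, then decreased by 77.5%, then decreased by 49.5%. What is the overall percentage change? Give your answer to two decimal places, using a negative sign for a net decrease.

The combined multiplier is 1.705 × 0.225 × 0.505 = 0.193730625.
That corresponds to a decrease of 80.63%.

-80.63%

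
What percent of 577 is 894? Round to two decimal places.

894 ÷ 577 ≈ 154.94%.

154.94%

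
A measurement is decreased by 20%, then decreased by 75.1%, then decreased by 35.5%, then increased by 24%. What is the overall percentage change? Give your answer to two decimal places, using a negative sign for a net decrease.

A 20% decrease multiplies by 0.8.
Then a 75.1% decrease: 0.8 × 0.249 = 0.1992.
Then a 35.5% decrease: 0.1992 × 0.645 = 0.128484.
Then a 24% increase: 0.128484 × 1.24 = 0.15932016.
Overall factor 0.15932016, i.e. -84.07%.

-84.07%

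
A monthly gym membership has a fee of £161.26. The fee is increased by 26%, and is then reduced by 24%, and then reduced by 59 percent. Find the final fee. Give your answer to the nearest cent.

Each change multiplies by a factor: 1.26 × 0.76 × 0.41 = 0.392616.
£161.26 × 0.392616 = £63.31325616 ≈ £63.31.

£63.31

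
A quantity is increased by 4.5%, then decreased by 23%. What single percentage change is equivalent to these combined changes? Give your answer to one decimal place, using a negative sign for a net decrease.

-19.5%

The combined multiplier is 1.045 × 0.77 = 0.80465.
That corresponds to a decrease of 19.5%.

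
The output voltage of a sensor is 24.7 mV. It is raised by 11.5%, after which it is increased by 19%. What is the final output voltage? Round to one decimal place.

32.8 mV

Apply the 11.5% increase: 24.7 × 1.115 = 27.5405.
After the 19% increase: 27.5405 × 1.19 = 32.773195 ≈ 32.8.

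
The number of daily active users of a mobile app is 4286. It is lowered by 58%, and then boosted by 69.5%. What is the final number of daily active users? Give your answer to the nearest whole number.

Each change multiplies by a factor: 0.42 × 1.695 = 0.7119.
4286 × 0.7119 = 3051.2034 ≈ 3051.

3051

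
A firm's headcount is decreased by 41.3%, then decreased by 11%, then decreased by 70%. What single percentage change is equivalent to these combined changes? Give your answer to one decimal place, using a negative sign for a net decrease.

-84.3%

A 41.3% decrease multiplies by 0.587.
Then an 11% decrease: 0.587 × 0.89 = 0.52243.
Then a 70% decrease: 0.52243 × 0.3 = 0.156729.
Overall factor 0.156729, i.e. -84.3%.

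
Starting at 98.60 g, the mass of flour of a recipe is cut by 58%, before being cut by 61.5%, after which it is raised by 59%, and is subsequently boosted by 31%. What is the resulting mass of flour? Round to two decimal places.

58% decrease: 98.60 × 0.42 = 41.412.
After the 61.5% decrease: 41.412 × 0.385 = 15.94362.
59% increase: 15.94362 × 1.59 = 25.3503558.
31% increase: 25.3503558 × 1.31 = 33.208966098 ≈ 33.21.

33.21 g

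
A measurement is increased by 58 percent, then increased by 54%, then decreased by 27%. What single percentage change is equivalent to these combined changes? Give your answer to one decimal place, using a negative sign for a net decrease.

A 58% increase multiplies by 1.58.
Then a 54% increase: 1.58 × 1.54 = 2.4332.
Then a 27% decrease: 2.4332 × 0.73 = 1.776236.
Overall factor 1.776236, i.e. 77.6%.

77.6%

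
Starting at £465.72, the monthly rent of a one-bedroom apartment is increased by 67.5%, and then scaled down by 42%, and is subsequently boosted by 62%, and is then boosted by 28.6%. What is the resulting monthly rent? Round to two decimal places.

£942.59

Apply the 67.5% increase: £465.72 × 1.675 = £780.081.
42% decrease: £780.081 × 0.58 = £452.44698.
Apply the 62% increase: £452.44698 × 1.62 = £732.9641076.
28.6% increase: £732.9641076 × 1.286 = £942.5918423736 ≈ £942.59.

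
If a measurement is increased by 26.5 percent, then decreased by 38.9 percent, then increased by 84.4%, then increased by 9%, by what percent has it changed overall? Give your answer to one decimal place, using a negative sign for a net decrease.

A 26.5% increase multiplies by 1.265.
Then a 38.9% decrease: 1.265 × 0.611 = 0.772915.
Then an 84.4% increase: 0.772915 × 1.844 = 1.42525526.
Then a 9% increase: 1.42525526 × 1.09 = 1.5535282334.
Overall factor 1.5535282334, i.e. 55.4%.

55.4%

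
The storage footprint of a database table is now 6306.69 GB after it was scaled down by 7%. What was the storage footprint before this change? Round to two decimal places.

The overall multiplier applied was 0.93.
So the original storage footprint was 6306.69 ÷ 0.93 ≈ 6781.39 GB.

6781.39 GB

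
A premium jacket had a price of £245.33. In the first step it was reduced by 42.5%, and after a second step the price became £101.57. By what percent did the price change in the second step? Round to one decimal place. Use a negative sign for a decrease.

-28.0%

After the first step: £245.33 × 0.575 = £141.06475.
Second-step multiplier: £101.57 ÷ £141.06475 ≈ 0.72002.
That is a change of -28.0%.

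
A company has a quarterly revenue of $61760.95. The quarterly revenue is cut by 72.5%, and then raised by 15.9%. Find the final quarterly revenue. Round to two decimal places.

$19684.76

Each change multiplies by a factor: 0.275 × 1.159 = 0.318725.
$61760.95 × 0.318725 = $19684.75878875 ≈ $19684.76.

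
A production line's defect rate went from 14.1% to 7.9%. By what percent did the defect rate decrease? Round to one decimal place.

44.0%

The change is 7.9 − 14.1 = -6.2 percentage points.
Relative to the original 14.1%, that is -6.2 ÷ 14.1 ≈ -44.0%.
So the defect rate fell by 44.0%.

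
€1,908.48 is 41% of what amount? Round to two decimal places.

€4,654.83

€1,908.48 ÷ 0.41 ≈ €4,654.83.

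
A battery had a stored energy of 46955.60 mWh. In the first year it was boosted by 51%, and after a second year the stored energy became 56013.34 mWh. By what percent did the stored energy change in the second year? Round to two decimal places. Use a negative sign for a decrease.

After the first year: 46955.60 × 1.51 = 70902.956.
Second-year multiplier: 56013.34 ÷ 70902.956 ≈ 0.79.
That is a change of -21.00%.

-21.00%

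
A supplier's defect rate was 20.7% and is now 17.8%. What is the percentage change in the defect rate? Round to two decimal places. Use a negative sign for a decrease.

The change is 17.8 − 20.7 = -2.9 percentage points.
Relative to the original 20.7%, that is -2.9 ÷ 20.7 ≈ -14.01%.

-14.01%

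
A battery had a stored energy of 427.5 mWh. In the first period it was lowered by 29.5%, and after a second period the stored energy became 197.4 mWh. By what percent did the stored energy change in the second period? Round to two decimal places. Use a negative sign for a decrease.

-34.50%

After the first period: 427.5 × 0.705 = 301.3875.
Second-period multiplier: 197.4 ÷ 301.3875 ≈ 0.654971.
That is a change of -34.50%.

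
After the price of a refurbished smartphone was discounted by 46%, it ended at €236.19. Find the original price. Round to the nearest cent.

€437.39

The overall multiplier applied was 0.54.
So the original price was €236.19 ÷ 0.54 ≈ €437.39.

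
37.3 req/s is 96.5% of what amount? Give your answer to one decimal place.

37.3 req/s ÷ 0.965 ≈ 38.7 req/s.

38.7 req/s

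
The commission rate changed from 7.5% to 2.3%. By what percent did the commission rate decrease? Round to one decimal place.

The change is 2.3 − 7.5 = -5.2 percentage points.
Relative to the original 7.5%, that is -5.2 ÷ 7.5 ≈ -69.3%.
So the commission rate fell by 69.3%.

69.3%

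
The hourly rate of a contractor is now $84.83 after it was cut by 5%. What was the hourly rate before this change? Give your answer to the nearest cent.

$89.29

The overall multiplier applied was 0.95.
So the original hourly rate was $84.83 ÷ 0.95 ≈ $89.29.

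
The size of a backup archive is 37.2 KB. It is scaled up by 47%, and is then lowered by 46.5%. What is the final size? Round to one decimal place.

29.3 KB

Each change multiplies by a factor: 1.47 × 0.535 = 0.78645.
37.2 × 0.78645 = 29.25594 ≈ 29.3.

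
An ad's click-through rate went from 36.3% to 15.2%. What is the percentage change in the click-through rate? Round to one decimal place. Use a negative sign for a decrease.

-58.1%

The change is 15.2 − 36.3 = -21.1 percentage points.
Relative to the original 36.3%, that is -21.1 ÷ 36.3 ≈ -58.1%.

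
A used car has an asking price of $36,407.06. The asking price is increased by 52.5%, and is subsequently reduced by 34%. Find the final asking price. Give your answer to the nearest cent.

Apply the 52.5% increase: $36,407.06 × 1.525 = $55520.7665.
After the 34% decrease: $55520.7665 × 0.66 = $36643.70589 ≈ $36,643.71.

$36,643.71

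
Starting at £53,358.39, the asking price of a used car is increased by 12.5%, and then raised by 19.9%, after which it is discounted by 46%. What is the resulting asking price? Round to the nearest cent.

After the 12.5% increase: £53,358.39 × 1.125 = £60028.18875.
After the 19.9% increase: £60028.18875 × 1.199 = £71973.79831125.
After the 46% decrease: £71973.79831125 × 0.54 = £38865.851088075 ≈ £38,865.85.

£38,865.85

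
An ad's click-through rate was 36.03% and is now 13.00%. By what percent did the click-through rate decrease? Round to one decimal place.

The change is 13.00 − 36.03 = -23.03 percentage points.
Relative to the original 36.03%, that is -23.03 ÷ 36.03 ≈ -63.9%.
So the click-through rate fell by 63.9%.

63.9%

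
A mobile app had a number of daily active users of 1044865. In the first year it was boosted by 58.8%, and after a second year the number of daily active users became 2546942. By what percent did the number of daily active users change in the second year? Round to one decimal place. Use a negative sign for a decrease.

After the first year: 1044865 × 1.588 = 1659245.62.
Second-year multiplier: 2546942 ÷ 1659245.62 ≈ 1.535.
That is a change of 53.5%.

53.5%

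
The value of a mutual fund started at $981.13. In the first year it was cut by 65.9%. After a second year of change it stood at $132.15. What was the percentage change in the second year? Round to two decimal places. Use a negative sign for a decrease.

-60.50%

After the first year: $981.13 × 0.341 = $334.56533.
Second-year multiplier: $132.15 ÷ $334.56533 ≈ 0.39499.
That is a change of -60.50%.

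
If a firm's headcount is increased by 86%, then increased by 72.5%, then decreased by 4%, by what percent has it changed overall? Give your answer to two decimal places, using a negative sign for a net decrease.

The combined multiplier is 1.86 × 1.725 × 0.96 = 3.08016.
That corresponds to an increase of 208.02%.

208.02%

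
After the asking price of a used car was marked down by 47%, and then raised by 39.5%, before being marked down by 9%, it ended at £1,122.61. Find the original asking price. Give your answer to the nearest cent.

£1,668.54

Undoing the 9% decrease: £1,122.61 ÷ 0.91 ≈ £1233.637363.
Undoing the 39.5% increase: £1233.637363 ÷ 1.395 ≈ £884.327859.
Undoing the 47% decrease: £884.327859 ÷ 0.53 ≈ £1,668.54.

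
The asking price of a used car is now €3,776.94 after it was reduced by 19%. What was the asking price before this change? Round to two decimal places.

The overall multiplier applied was 0.81.
So the original asking price was €3,776.94 ÷ 0.81 ≈ €4,662.89.

€4,662.89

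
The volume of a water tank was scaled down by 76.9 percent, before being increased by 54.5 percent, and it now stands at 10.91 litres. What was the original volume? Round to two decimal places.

The overall multiplier applied was 0.231 × 1.545 = 0.356895.
So the original volume was 10.91 ÷ 0.356895 ≈ 30.57 litres.

30.57 litres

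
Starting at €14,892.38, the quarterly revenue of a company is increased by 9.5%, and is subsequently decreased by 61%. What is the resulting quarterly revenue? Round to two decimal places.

€6,359.79

Each change multiplies by a factor: 1.095 × 0.39 = 0.42705.
€14,892.38 × 0.42705 = €6359.790879 ≈ €6,359.79.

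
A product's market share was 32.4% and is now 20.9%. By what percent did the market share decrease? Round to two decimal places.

The change is 20.9 − 32.4 = -11.5 percentage points.
Relative to the original 32.4%, that is -11.5 ÷ 32.4 ≈ -35.49%.
So the market share fell by 35.49%.

35.49%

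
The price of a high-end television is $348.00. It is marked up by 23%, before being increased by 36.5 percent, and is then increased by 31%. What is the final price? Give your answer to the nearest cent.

$765.40

Each change multiplies by a factor: 1.23 × 1.365 × 1.31 = 2.1994245.
$348.00 × 2.1994245 = $765.399726 ≈ $765.40.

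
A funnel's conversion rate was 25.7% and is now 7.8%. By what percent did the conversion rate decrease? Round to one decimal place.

The change is 7.8 − 25.7 = -17.9 percentage points.
Relative to the original 25.7%, that is -17.9 ÷ 25.7 ≈ -69.6%.
So the conversion rate fell by 69.6%.

69.6%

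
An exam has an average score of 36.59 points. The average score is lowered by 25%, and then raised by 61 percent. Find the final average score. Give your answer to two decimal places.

25% decrease: 36.59 × 0.75 = 27.4425.
After the 61% increase: 27.4425 × 1.61 = 44.182425 ≈ 44.18.

44.18 points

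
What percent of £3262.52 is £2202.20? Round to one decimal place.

£2202.20 ÷ £3262.52 ≈ 67.5%.

67.5%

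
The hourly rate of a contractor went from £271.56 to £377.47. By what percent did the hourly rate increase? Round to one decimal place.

Change: £377.47 − £271.56 = £105.91.
Relative to the original: £105.91 ÷ £271.56 ≈ 39.0%.
So the hourly rate increased by 39.0%.

39.0%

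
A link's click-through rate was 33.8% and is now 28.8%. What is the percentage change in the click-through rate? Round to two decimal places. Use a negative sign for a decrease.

-14.79%

The change is 28.8 − 33.8 = -5.0 percentage points.
Relative to the original 33.8%, that is -5.0 ÷ 33.8 ≈ -14.79%.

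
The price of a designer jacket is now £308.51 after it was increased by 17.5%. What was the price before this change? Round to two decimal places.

£262.56

The overall multiplier applied was 1.175.
So the original price was £308.51 ÷ 1.175 ≈ £262.56.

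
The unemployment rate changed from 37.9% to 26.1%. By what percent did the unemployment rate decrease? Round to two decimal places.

The change is 26.1 − 37.9 = -11.8 percentage points.
Relative to the original 37.9%, that is -11.8 ÷ 37.9 ≈ -31.13%.
So the unemployment rate fell by 31.13%.

31.13%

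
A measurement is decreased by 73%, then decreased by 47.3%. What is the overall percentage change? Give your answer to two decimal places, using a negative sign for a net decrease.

-85.77%

The combined multiplier is 0.27 × 0.527 = 0.14229.
That corresponds to a decrease of 85.77%.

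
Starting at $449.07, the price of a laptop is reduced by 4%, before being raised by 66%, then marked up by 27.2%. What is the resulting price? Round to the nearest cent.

$910.29

After the 4% decrease: $449.07 × 0.96 = $431.1072.
After the 66% increase: $431.1072 × 1.66 = $715.637952.
After the 27.2% increase: $715.637952 × 1.272 = $910.291474944 ≈ $910.29.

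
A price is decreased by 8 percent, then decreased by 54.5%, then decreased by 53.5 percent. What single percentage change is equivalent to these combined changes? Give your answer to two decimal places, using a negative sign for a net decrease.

-80.54%

The combined multiplier is 0.92 × 0.455 × 0.465 = 0.194649.
That corresponds to a decrease of 80.54%.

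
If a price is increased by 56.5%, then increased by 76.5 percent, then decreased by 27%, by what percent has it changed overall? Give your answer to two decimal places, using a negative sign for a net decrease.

101.64%

A 56.5% increase multiplies by 1.565.
Then a 76.5% increase: 1.565 × 1.765 = 2.762225.
Then a 27% decrease: 2.762225 × 0.73 = 2.01642425.
Overall factor 2.01642425, i.e. 101.64%.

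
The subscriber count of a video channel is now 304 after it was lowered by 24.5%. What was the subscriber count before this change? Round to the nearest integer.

403

The overall multiplier applied was 0.755.
So the original subscriber count was 304 ÷ 0.755 ≈ 403.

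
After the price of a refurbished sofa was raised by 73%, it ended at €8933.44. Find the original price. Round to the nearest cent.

The overall multiplier applied was 1.73.
So the original price was €8933.44 ÷ 1.73 ≈ €5163.84.

€5163.84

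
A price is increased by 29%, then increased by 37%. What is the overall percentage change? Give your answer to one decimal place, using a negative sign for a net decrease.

A 29% increase multiplies by 1.29.
Then a 37% increase: 1.29 × 1.37 = 1.7673.
Overall factor 1.7673, i.e. 76.7%.

76.7%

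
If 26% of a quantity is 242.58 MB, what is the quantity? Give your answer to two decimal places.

933.00 MB

242.58 MB ÷ 0.26 = 933.00 MB.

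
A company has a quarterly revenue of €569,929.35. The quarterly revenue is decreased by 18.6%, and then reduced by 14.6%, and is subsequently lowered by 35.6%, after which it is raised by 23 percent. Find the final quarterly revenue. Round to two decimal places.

Apply the 18.6% decrease: €569,929.35 × 0.814 = €463922.4909.
Apply the 14.6% decrease: €463922.4909 × 0.854 = €396189.8072286.
After the 35.6% decrease: €396189.8072286 × 0.644 = €255146.2358552184.
Apply the 23% increase: €255146.2358552184 × 1.23 = €313829.870101918632 ≈ €313,829.87.

€313,829.87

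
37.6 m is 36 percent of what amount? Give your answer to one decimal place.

104.4 m

37.6 m ÷ 0.36 ≈ 104.4 m.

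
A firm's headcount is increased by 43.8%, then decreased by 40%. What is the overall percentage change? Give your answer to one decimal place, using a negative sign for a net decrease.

A 43.8% increase multiplies by 1.438.
Then a 40% decrease: 1.438 × 0.6 = 0.8628.
Overall factor 0.8628, i.e. -13.7%.

-13.7%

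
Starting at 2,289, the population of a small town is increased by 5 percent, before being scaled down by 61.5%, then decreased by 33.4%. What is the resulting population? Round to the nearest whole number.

616

After the 5% increase: 2,289 × 1.05 = 2403.45.
61.5% decrease: 2403.45 × 0.385 = 925.32825.
Apply the 33.4% decrease: 925.32825 × 0.666 = 616.2686145 ≈ 616.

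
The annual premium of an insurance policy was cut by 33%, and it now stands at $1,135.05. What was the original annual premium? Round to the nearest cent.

The overall multiplier applied was 0.67.
So the original annual premium was $1,135.05 ÷ 0.67 ≈ $1,694.10.

$1,694.10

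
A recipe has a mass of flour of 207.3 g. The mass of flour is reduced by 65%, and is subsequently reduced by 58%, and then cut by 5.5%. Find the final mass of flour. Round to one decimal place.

28.8 g

After the 65% decrease: 207.3 × 0.35 = 72.555.
After the 58% decrease: 72.555 × 0.42 = 30.4731.
Apply the 5.5% decrease: 30.4731 × 0.945 = 28.7970795 ≈ 28.8.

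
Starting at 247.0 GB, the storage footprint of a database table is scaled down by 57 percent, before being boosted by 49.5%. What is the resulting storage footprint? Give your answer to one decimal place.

158.8 GB

57% decrease: 247.0 × 0.43 = 106.21.
After the 49.5% increase: 106.21 × 1.495 = 158.78395 ≈ 158.8.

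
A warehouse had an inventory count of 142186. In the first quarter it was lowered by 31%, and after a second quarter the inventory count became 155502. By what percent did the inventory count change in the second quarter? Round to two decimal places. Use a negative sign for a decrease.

After the first quarter: 142186 × 0.69 = 98108.34.
Second-quarter multiplier: 155502 ÷ 98108.34 ≈ 1.585003.
That is a change of 58.50%.

58.50%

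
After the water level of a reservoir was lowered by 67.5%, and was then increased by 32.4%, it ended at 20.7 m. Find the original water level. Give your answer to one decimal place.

The overall multiplier applied was 0.325 × 1.324 = 0.4303.
So the original water level was 20.7 ÷ 0.4303 ≈ 48.1 m.

48.1 m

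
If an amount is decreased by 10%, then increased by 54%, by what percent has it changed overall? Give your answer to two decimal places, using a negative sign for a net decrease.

38.60%

The combined multiplier is 0.9 × 1.54 = 1.386.
That corresponds to an increase of 38.60%.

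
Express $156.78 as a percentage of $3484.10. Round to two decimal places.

4.50%

$156.78 ÷ $3484.10 ≈ 4.50%.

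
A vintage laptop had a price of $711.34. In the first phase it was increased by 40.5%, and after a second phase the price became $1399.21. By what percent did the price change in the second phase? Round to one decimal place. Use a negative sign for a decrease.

40.0%

After the first phase: $711.34 × 1.405 = $999.4327.
Second-phase multiplier: $1399.21 ÷ $999.4327 ≈ 1.4.
That is a change of 40.0%.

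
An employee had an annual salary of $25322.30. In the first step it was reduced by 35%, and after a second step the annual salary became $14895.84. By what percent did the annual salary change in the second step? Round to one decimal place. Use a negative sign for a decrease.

After the first step: $25322.30 × 0.65 = $16459.495.
Second-step multiplier: $14895.84 ÷ $16459.495 ≈ 0.905.
That is a change of -9.5%.

-9.5%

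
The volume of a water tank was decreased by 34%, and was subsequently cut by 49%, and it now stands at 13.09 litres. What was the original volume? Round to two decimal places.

Undoing the 49% decrease: 13.09 ÷ 0.51 ≈ 25.666667.
Undoing the 34% decrease: 25.666667 ÷ 0.66 ≈ 38.89 litres.

38.89 litres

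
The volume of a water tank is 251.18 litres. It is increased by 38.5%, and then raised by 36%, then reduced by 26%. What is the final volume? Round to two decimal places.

Each change multiplies by a factor: 1.385 × 1.36 × 0.74 = 1.393864.
251.18 × 1.393864 = 350.11075952 ≈ 350.11.

350.11 litres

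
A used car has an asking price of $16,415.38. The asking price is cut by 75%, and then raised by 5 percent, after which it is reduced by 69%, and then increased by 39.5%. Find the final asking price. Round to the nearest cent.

$1,863.44

Each change multiplies by a factor: 0.25 × 1.05 × 0.31 × 1.395 = 0.113518125.
$16,415.38 × 0.113518125 = $1863.4431587625 ≈ $1,863.44.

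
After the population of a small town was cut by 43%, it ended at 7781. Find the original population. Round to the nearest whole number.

13651

The overall multiplier applied was 0.57.
So the original population was 7781 ÷ 0.57 ≈ 13651.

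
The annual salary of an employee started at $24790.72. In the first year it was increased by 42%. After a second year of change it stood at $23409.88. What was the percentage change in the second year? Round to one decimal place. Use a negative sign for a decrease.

After the first year: $24790.72 × 1.42 = $35202.8224.
Second-year multiplier: $23409.88 ÷ $35202.8224 ≈ 0.665.
That is a change of -33.5%.

-33.5%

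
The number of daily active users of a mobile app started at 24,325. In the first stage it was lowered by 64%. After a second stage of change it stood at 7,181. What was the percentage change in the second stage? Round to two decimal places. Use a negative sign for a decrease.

-18.00%

After the first stage: 24,325 × 0.36 = 8757.
Second-stage multiplier: 7,181 ÷ 8757 ≈ 0.82003.
That is a change of -18.00%.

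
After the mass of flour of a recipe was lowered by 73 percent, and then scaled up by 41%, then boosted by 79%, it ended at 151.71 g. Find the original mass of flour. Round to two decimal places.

222.63 g

Undoing the 79% increase: 151.71 ÷ 1.79 ≈ 84.75419.
Undoing the 41% increase: 84.75419 ÷ 1.41 ≈ 60.109355.
Undoing the 73% decrease: 60.109355 ÷ 0.27 ≈ 222.63 g.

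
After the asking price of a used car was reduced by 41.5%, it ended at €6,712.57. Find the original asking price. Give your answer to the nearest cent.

The overall multiplier applied was 0.585.
So the original asking price was €6,712.57 ÷ 0.585 ≈ €11,474.48.

€11,474.48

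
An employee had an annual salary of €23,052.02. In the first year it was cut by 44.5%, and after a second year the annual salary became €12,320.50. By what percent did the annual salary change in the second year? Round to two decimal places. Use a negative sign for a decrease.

-3.70%

After the first year: €23,052.02 × 0.555 = €12793.8711.
Second-year multiplier: €12,320.50 ÷ €12793.8711 ≈ 0.963.
That is a change of -3.70%.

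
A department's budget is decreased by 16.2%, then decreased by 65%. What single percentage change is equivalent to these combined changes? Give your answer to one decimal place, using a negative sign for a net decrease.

A 16.2% decrease multiplies by 0.838.
Then a 65% decrease: 0.838 × 0.35 = 0.2933.
Overall factor 0.2933, i.e. -70.7%.

-70.7%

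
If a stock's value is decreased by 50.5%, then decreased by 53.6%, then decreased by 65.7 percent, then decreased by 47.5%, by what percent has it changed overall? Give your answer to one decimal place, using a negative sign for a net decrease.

-95.9%

A 50.5% decrease multiplies by 0.495.
Then a 53.6% decrease: 0.495 × 0.464 = 0.22968.
Then a 65.7% decrease: 0.22968 × 0.343 = 0.07878024.
Then a 47.5% decrease: 0.07878024 × 0.525 = 0.041359626.
Overall factor 0.041359626, i.e. -95.9%.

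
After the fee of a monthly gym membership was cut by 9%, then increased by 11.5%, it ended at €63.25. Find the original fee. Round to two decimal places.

€62.34

Undoing the 11.5% increase: €63.25 ÷ 1.115 ≈ €56.726457.
Undoing the 9% decrease: €56.726457 ÷ 0.91 ≈ €62.34.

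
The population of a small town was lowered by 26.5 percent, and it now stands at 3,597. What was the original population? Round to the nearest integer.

4,894

The overall multiplier applied was 0.735.
So the original population was 3,597 ÷ 0.735 ≈ 4,894.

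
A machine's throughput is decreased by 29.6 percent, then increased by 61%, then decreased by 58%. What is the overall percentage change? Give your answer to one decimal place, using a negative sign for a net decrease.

-52.4%

A 29.6% decrease multiplies by 0.704.
Then a 61% increase: 0.704 × 1.61 = 1.13344.
Then a 58% decrease: 1.13344 × 0.42 = 0.4760448.
Overall factor 0.4760448, i.e. -52.4%.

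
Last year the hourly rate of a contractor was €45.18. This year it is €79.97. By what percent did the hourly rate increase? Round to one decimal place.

Change: €79.97 − €45.18 = €34.79.
Relative to the original: €34.79 ÷ €45.18 ≈ 77.0%.
So the hourly rate increased by 77.0%.

77.0%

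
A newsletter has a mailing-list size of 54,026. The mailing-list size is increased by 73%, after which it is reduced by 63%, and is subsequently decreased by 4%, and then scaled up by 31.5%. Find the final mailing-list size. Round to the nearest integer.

Each change multiplies by a factor: 1.73 × 0.37 × 0.96 × 1.315 = 0.80806224.
54,026 × 0.80806224 = 43656.37057824 ≈ 43,656.

43,656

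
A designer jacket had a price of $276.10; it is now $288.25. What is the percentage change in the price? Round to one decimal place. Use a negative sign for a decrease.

Change: $288.25 − $276.10 = $12.15.
Relative to the original: $12.15 ÷ $276.10 ≈ 4.4%.

4.4%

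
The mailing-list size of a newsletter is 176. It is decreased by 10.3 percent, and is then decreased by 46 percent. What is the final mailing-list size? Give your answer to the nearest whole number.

Each change multiplies by a factor: 0.897 × 0.54 = 0.48438.
176 × 0.48438 = 85.25088 ≈ 85.

85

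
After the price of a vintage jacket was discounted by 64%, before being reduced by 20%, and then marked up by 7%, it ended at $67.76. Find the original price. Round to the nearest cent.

The overall multiplier applied was 0.36 × 0.8 × 1.07 = 0.30816.
So the original price was $67.76 ÷ 0.30816 ≈ $219.89.

$219.89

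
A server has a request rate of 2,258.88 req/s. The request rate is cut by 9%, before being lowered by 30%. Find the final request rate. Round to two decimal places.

1,438.91 req/s

Each change multiplies by a factor: 0.91 × 0.7 = 0.637.
2,258.88 × 0.637 = 1438.90656 ≈ 1,438.91.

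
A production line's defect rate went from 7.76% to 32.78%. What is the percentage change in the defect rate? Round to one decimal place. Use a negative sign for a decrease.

322.4%

The change is 32.78 − 7.76 = 25.02 percentage points.
Relative to the original 7.76%, that is 25.02 ÷ 7.76 ≈ 322.4%.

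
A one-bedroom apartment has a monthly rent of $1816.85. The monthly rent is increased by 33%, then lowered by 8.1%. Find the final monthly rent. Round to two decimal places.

$2220.68

Each change multiplies by a factor: 1.33 × 0.919 = 1.22227.
$1816.85 × 1.22227 = $2220.6812495 ≈ $2220.68.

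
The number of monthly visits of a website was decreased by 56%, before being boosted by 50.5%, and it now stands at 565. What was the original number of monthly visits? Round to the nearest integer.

The overall multiplier applied was 0.44 × 1.505 = 0.6622.
So the original number of monthly visits was 565 ÷ 0.6622 ≈ 853.

853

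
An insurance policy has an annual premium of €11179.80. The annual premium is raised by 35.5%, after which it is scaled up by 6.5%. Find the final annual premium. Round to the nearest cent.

€16133.29

35.5% increase: €11179.80 × 1.355 = €15148.629.
Apply the 6.5% increase: €15148.629 × 1.065 = €16133.289885 ≈ €16133.29.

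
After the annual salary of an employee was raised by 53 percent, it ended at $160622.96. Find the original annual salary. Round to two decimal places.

$104982.33

The overall multiplier applied was 1.53.
So the original annual salary was $160622.96 ÷ 1.53 ≈ $104982.33.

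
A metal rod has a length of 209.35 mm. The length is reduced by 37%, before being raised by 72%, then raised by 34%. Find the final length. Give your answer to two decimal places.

After the 37% decrease: 209.35 × 0.63 = 131.8905.
After the 72% increase: 131.8905 × 1.72 = 226.85166.
After the 34% increase: 226.85166 × 1.34 = 303.9812244 ≈ 303.98.

303.98 mm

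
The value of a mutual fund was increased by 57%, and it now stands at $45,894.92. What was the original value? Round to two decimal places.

The overall multiplier applied was 1.57.
So the original value was $45,894.92 ÷ 1.57 ≈ $29,232.43.

$29,232.43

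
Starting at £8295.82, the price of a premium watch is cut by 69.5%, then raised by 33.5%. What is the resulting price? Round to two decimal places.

£3377.85

69.5% decrease: £8295.82 × 0.305 = £2530.2251.
Apply the 33.5% increase: £2530.2251 × 1.335 = £3377.8505085 ≈ £3377.85.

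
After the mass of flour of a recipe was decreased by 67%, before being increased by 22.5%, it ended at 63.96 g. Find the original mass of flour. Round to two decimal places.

Undoing the 22.5% increase: 63.96 ÷ 1.225 ≈ 52.212245.
Undoing the 67% decrease: 52.212245 ÷ 0.33 ≈ 158.22 g.

158.22 g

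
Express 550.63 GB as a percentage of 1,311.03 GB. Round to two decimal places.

42.00%

550.63 GB ÷ 1,311.03 GB ≈ 42.00%.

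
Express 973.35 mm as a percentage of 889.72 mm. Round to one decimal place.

973.35 mm ÷ 889.72 mm ≈ 109.4%.

109.4%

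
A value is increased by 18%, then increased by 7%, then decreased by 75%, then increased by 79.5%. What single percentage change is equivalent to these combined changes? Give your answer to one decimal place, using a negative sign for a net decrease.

The combined multiplier is 1.18 × 1.07 × 0.25 × 1.795 = 0.56659175.
That corresponds to a decrease of 43.3%.

-43.3%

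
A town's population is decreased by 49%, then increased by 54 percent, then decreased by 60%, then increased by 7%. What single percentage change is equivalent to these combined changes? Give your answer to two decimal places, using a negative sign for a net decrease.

The combined multiplier is 0.51 × 1.54 × 0.4 × 1.07 = 0.3361512.
That corresponds to a decrease of 66.38%.

-66.38%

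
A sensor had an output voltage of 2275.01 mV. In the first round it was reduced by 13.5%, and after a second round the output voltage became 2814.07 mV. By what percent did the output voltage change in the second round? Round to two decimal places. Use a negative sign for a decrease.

After the first round: 2275.01 × 0.865 = 1967.88365.
Second-round multiplier: 2814.07 ÷ 1967.88365 ≈ 1.429998.
That is a change of 43.00%.

43.00%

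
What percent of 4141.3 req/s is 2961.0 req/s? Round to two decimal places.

71.50%

2961.0 req/s ÷ 4141.3 req/s ≈ 71.50%.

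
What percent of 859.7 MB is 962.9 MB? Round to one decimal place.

962.9 MB ÷ 859.7 MB ≈ 112.0%.

112.0%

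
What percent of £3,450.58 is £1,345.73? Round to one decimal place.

39.0%

£1,345.73 ÷ £3,450.58 ≈ 39.0%.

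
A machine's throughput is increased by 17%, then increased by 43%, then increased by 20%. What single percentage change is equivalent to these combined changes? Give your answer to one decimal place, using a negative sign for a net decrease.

A 17% increase multiplies by 1.17.
Then a 43% increase: 1.17 × 1.43 = 1.6731.
Then a 20% increase: 1.6731 × 1.2 = 2.00772.
Overall factor 2.00772, i.e. 100.8%.

100.8%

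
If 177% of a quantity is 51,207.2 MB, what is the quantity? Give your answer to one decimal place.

51,207.2 MB ÷ 1.77 ≈ 28,930.6 MB.

28,930.6 MB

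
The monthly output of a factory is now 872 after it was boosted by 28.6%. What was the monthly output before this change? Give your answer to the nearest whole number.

678

The overall multiplier applied was 1.286.
So the original monthly output was 872 ÷ 1.286 ≈ 678.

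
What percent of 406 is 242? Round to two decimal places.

242 ÷ 406 ≈ 59.61%.

59.61%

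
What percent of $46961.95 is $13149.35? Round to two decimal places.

28.00%

$13149.35 ÷ $46961.95 ≈ 28.00%.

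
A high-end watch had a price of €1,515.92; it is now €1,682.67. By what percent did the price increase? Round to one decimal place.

Change: €1,682.67 − €1,515.92 = €166.75.
Relative to the original: €166.75 ÷ €1,515.92 ≈ 11.0%.
So the price increased by 11.0%.

11.0%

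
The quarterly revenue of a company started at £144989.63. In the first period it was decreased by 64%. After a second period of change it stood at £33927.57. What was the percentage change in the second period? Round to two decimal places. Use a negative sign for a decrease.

-35.00%

After the first period: £144989.63 × 0.36 = £52196.2668.
Second-period multiplier: £33927.57 ÷ £52196.2668 ≈ 0.65.
That is a change of -35.00%.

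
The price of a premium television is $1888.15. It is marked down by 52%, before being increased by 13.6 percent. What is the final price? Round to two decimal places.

$1029.57

Each change multiplies by a factor: 0.48 × 1.136 = 0.54528.
$1888.15 × 0.54528 = $1029.570432 ≈ $1029.57.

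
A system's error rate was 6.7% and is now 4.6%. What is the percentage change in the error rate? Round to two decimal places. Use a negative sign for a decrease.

-31.34%

The change is 4.6 − 6.7 = -2.1 percentage points.
Relative to the original 6.7%, that is -2.1 ÷ 6.7 ≈ -31.34%.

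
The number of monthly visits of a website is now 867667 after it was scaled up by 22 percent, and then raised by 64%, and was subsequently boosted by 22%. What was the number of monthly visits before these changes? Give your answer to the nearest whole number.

The overall multiplier applied was 1.22 × 1.64 × 1.22 = 2.440976.
So the original number of monthly visits was 867667 ÷ 2.440976 ≈ 355459.

355459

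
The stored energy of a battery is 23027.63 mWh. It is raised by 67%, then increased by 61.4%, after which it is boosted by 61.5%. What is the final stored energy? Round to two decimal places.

100240.16 mWh

67% increase: 23027.63 × 1.67 = 38456.1421.
Apply the 61.4% increase: 38456.1421 × 1.614 = 62068.2133494.
Apply the 61.5% increase: 62068.2133494 × 1.615 = 100240.164559281 ≈ 100240.16.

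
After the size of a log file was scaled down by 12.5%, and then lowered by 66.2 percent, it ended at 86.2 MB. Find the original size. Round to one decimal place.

The overall multiplier applied was 0.875 × 0.338 = 0.29575.
So the original size was 86.2 ÷ 0.29575 ≈ 291.5 MB.

291.5 MB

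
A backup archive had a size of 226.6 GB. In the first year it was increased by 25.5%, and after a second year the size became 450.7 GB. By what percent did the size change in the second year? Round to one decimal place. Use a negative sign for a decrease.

After the first year: 226.6 × 1.255 = 284.383.
Second-year multiplier: 450.7 ÷ 284.383 ≈ 1.58483.
That is a change of 58.5%.

58.5%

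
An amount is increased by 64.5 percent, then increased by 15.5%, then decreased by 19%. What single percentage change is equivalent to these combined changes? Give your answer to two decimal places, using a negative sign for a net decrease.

53.90%

A 64.5% increase multiplies by 1.645.
Then a 15.5% increase: 1.645 × 1.155 = 1.899975.
Then a 19% decrease: 1.899975 × 0.81 = 1.53897975.
Overall factor 1.53897975, i.e. 53.90%.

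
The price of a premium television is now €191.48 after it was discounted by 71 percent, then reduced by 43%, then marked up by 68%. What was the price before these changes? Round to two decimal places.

Undoing the 68% increase: €191.48 ÷ 1.68 ≈ €113.97619.
Undoing the 43% decrease: €113.97619 ÷ 0.57 ≈ €199.958228.
Undoing the 71% decrease: €199.958228 ÷ 0.29 ≈ €689.51.

€689.51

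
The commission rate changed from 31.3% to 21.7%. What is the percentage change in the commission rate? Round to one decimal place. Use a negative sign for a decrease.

The change is 21.7 − 31.3 = -9.6 percentage points.
Relative to the original 31.3%, that is -9.6 ÷ 31.3 ≈ -30.7%.

-30.7%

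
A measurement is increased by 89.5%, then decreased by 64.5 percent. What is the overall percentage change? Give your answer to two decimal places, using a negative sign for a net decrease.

-32.73%

The combined multiplier is 1.895 × 0.355 = 0.672725.
That corresponds to a decrease of 32.73%.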